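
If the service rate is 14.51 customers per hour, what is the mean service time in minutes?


Mean service time = 60/mu = 60/14.51 = 4.14 minutes

4.14 minutes


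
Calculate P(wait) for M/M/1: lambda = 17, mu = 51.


P(wait) = rho = lambda/mu = 17/51 = 0.3333

0.3333


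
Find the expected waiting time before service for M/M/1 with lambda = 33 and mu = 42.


rho = 33/42; Wq = rho/(mu - lambda) = 0.0873 hours

0.0873 hours


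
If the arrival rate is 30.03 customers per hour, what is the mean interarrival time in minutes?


Mean interarrival time = 60/lambda = 60/30.03 = 2.0 minutes

2.0 minutes


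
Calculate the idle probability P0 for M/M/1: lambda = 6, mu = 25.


P0 = 1 - rho = 1 - 6/25 = 0.76

0.76


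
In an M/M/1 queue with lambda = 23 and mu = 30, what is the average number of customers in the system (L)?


rho = 23/30; L = rho/(1-rho) = 3.29

3.29


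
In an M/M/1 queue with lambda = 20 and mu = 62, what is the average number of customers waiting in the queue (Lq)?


rho = 20/62; Lq = rho^2/(1-rho) = 0.15

0.15


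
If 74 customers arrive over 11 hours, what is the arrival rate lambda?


lambda = total arrivals / time = 74 / 11 = 6.73 per hour

6.73 per hour


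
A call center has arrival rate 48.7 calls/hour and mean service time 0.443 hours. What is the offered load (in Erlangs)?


Offered load a = lambda * E[S] = 48.7 * 0.443 = 21.57 Erlangs

21.57 Erlangs


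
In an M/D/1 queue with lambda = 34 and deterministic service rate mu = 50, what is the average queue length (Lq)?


M/D/1: Lq = rho^2 / (2*(1-rho)) where rho = 34/50; Lq = 0.72

0.72


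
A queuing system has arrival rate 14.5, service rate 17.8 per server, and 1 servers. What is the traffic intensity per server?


rho = lambda / (c * mu) = 14.5 / (1 * 17.8) = 0.8146

0.8146


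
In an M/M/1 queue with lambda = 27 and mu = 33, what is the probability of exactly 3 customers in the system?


rho = 27/33; P(n) = (1-rho)*rho^n = (1-27/33)*(27/33)^3 = 0.0996

0.0996


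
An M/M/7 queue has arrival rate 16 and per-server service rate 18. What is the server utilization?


rho = lambda/(c*mu) = 16/(7*18) = 0.127

0.127


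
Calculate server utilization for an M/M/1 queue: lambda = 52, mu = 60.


rho = lambda/mu = 52/60 = 0.8667

0.8667


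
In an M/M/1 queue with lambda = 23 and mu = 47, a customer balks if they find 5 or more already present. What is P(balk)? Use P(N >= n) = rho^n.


P(N >= 5) = rho^5 = (23/47)^5 = 0.0281

0.0281


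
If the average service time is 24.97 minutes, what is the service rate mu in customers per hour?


mu = 60 / avg_service_time = 60 / 24.97 = 2.4 per hour

2.4 per hour


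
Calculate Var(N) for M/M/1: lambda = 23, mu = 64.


rho = 23/64; Var(N) = rho/(1-rho)^2 = 0.88

0.88


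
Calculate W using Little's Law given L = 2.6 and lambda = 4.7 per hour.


W = L / lambda = 2.6 / 4.7 = 0.5532 hours

0.5532 hours


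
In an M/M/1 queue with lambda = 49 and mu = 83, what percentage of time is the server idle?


Idle fraction = (1 - rho) * 100 = (1 - 49/83) * 100 = 41.0%

41.0%


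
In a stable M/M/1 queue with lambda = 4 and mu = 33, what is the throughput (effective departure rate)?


For a stable queue (lambda < mu), throughput = lambda = 4 per hour

4 per hour


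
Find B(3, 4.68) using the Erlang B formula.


B(N,A) = (A^N/N!) / sum(A^k/k!, k=0..N) with N=3, A=4.68 = 0.5067

0.5067


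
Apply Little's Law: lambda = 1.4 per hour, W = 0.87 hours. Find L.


L = lambda * W = 1.4 * 0.87 = 1.22

1.22


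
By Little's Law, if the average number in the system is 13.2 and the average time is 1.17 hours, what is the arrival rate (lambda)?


lambda = L / W = 13.2 / 1.17 = 11.28 per hour

11.28 per hour


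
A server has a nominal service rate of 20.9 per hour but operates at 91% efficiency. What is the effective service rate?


Effective rate = mu * efficiency = 20.9 * 0.91 = 19.02 per hour

19.02 per hour


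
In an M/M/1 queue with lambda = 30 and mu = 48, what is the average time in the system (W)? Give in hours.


W = 1/(mu - lambda) = 1/(48 - 30) = 0.0556 hours

0.0556 hours


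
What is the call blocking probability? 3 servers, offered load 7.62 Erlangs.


B(N,A) = (A^N/N!) / sum(A^k/k!, k=0..N) with N=3, A=7.62 = 0.662

0.662


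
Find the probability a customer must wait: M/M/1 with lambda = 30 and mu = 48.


P(wait) = rho = lambda/mu = 30/48 = 0.625

0.625


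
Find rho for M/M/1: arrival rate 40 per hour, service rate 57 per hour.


rho = lambda/mu = 40/57 = 0.7018

0.7018


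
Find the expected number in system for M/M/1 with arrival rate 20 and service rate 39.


rho = 20/39; L = rho/(1-rho) = 1.05

1.05


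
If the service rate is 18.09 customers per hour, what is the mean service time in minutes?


Mean service time = 60/mu = 60/18.09 = 3.32 minutes

3.32 minutes


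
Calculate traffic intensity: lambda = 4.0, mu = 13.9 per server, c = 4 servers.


rho = lambda / (c * mu) = 4.0 / (4 * 13.9) = 0.0719

0.0719


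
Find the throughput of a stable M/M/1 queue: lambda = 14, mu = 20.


For a stable queue (lambda < mu), throughput = lambda = 14 per hour

14 per hour


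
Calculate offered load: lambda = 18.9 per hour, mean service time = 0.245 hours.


Offered load a = lambda * E[S] = 18.9 * 0.245 = 4.63 Erlangs

4.63 Erlangs


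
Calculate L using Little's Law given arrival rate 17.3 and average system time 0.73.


L = lambda * W = 17.3 * 0.73 = 12.63

12.63


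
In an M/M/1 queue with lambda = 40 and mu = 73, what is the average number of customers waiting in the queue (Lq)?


rho = 40/73; Lq = rho^2/(1-rho) = 0.66

0.66


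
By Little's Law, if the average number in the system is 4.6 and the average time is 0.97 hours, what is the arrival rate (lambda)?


lambda = L / W = 4.6 / 0.97 = 4.74 per hour

4.74 per hour


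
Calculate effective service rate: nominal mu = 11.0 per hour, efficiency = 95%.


Effective rate = mu * efficiency = 11.0 * 0.95 = 10.45 per hour

10.45 per hour


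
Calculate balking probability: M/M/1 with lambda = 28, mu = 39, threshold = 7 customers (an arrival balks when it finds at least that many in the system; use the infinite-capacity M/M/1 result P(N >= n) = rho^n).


P(N >= 7) = rho^7 = (28/39)^7 = 0.0983

0.0983


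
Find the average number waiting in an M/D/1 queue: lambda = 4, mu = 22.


M/D/1: Lq = rho^2 / (2*(1-rho)) where rho = 4/22; Lq = 0.02

0.02


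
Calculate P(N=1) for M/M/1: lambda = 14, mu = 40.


rho = 14/40; P(n) = (1-rho)*rho^n = (1-14/40)*(14/40)^1 = 0.2275

0.2275


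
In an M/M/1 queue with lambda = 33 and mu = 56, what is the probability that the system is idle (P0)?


P0 = 1 - rho = 1 - 33/56 = 0.4107

0.4107


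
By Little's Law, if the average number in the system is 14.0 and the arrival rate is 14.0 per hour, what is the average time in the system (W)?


W = L / lambda = 14.0 / 14.0 = 1.0 hours

1.0 hours


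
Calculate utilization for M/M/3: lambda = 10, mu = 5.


rho = lambda/(c*mu) = 10/(3*5) = 0.6667

0.6667


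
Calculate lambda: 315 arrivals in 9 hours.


lambda = total arrivals / time = 315 / 9 = 35.0 per hour

35.0 per hour


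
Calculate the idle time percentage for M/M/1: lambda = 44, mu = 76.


Idle fraction = (1 - rho) * 100 = (1 - 44/76) * 100 = 42.1%

42.1%


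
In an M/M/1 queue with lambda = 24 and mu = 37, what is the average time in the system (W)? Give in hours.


W = 1/(mu - lambda) = 1/(37 - 24) = 0.0769 hours

0.0769 hours


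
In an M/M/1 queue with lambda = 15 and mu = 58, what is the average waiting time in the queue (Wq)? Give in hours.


rho = 15/58; Wq = rho/(mu - lambda) = 0.006 hours

0.006 hours


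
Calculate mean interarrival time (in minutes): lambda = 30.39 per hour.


Mean interarrival time = 60/lambda = 60/30.39 = 1.97 minutes

1.97 minutes


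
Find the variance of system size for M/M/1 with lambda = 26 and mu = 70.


rho = 26/70; Var(N) = rho/(1-rho)^2 = 0.94

0.94


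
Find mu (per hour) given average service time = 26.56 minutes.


mu = 60 / avg_service_time = 60 / 26.56 = 2.26 per hour

2.26 per hour


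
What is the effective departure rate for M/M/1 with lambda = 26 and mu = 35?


For a stable queue (lambda < mu), throughput = lambda = 26 per hour

26 per hour


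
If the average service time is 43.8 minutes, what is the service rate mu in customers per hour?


mu = 60 / avg_service_time = 60 / 43.8 = 1.37 per hour

1.37 per hour


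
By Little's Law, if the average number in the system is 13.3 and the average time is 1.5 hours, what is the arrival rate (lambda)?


lambda = L / W = 13.3 / 1.5 = 8.87 per hour

8.87 per hour


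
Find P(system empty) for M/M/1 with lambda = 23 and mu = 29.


P0 = 1 - rho = 1 - 23/29 = 0.2069

0.2069


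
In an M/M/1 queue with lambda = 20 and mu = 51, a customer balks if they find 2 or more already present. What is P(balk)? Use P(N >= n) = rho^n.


P(N >= 2) = rho^2 = (20/51)^2 = 0.1538

0.1538


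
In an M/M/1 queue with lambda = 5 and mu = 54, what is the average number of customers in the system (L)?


rho = 5/54; L = rho/(1-rho) = 0.1

0.1


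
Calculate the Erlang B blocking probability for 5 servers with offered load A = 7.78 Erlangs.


B(N,A) = (A^N/N!) / sum(A^k/k!, k=0..N) with N=5, A=7.78 = 0.4678

0.4678


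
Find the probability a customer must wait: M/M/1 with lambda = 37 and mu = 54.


P(wait) = rho = lambda/mu = 37/54 = 0.6852

0.6852


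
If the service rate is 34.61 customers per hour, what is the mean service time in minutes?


Mean service time = 60/mu = 60/34.61 = 1.73 minutes

1.73 minutes


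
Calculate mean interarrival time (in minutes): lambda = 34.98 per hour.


Mean interarrival time = 60/lambda = 60/34.98 = 1.72 minutes

1.72 minutes


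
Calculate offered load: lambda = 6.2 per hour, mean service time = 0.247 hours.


Offered load a = lambda * E[S] = 6.2 * 0.247 = 1.53 Erlangs

1.53 Erlangs


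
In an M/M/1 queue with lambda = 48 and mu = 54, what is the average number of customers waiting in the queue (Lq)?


rho = 48/54; Lq = rho^2/(1-rho) = 7.11

7.11


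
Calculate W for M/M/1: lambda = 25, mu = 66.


W = 1/(mu - lambda) = 1/(66 - 25) = 0.0244 hours

0.0244 hours


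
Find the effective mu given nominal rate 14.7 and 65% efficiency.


Effective rate = mu * efficiency = 14.7 * 0.65 = 9.56 per hour

9.56 per hour


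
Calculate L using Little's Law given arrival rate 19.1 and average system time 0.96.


L = lambda * W = 19.1 * 0.96 = 18.34

18.34


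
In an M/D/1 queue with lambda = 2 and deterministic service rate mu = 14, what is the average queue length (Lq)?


M/D/1: Lq = rho^2 / (2*(1-rho)) where rho = 2/14; Lq = 0.01

0.01


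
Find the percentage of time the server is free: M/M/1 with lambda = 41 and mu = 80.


Idle fraction = (1 - rho) * 100 = (1 - 41/80) * 100 = 48.8%

48.8%


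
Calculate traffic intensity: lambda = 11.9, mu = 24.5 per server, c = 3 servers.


rho = lambda / (c * mu) = 11.9 / (3 * 24.5) = 0.1619

0.1619


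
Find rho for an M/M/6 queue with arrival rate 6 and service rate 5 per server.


rho = lambda/(c*mu) = 6/(6*5) = 0.2

0.2


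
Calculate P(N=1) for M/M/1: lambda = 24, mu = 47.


rho = 24/47; P(n) = (1-rho)*rho^n = (1-24/47)*(24/47)^1 = 0.2499

0.2499


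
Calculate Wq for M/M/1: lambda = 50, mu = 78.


rho = 50/78; Wq = rho/(mu - lambda) = 0.0229 hours

0.0229 hours


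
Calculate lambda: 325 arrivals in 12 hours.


lambda = total arrivals / time = 325 / 12 = 27.08 per hour

27.08 per hour


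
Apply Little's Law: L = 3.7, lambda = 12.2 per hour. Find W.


W = L / lambda = 3.7 / 12.2 = 0.3033 hours

0.3033 hours


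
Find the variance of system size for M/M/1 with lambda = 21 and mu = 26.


rho = 21/26; Var(N) = rho/(1-rho)^2 = 21.84

21.84


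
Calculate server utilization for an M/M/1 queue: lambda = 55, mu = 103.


rho = lambda/mu = 55/103 = 0.534

0.534


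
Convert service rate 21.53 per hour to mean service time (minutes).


Mean service time = 60/mu = 60/21.53 = 2.79 minutes

2.79 minutes


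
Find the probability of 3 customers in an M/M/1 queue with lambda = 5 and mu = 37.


rho = 5/37; P(n) = (1-rho)*rho^n = (1-5/37)*(5/37)^3 = 0.0021

0.0021


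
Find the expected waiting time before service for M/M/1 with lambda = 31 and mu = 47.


rho = 31/47; Wq = rho/(mu - lambda) = 0.0412 hours

0.0412 hours


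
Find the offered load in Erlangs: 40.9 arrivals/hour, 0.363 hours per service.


Offered load a = lambda * E[S] = 40.9 * 0.363 = 14.85 Erlangs

14.85 Erlangs


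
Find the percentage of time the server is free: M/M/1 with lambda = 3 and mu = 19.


Idle fraction = (1 - rho) * 100 = (1 - 3/19) * 100 = 84.2%

84.2%


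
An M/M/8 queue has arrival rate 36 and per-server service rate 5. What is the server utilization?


rho = lambda/(c*mu) = 36/(8*5) = 0.9

0.9


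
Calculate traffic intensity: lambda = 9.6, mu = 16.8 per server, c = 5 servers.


rho = lambda / (c * mu) = 9.6 / (5 * 16.8) = 0.1143

0.1143


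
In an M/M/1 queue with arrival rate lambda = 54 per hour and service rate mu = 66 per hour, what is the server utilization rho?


rho = lambda/mu = 54/66 = 0.8182

0.8182


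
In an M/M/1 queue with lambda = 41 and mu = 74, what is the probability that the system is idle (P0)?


P0 = 1 - rho = 1 - 41/74 = 0.4459

0.4459


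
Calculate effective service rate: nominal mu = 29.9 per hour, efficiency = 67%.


Effective rate = mu * efficiency = 29.9 * 0.67 = 20.03 per hour

20.03 per hour


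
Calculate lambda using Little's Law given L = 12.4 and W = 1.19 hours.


lambda = L / W = 12.4 / 1.19 = 10.42 per hour

10.42 per hour


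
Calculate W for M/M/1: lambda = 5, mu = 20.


W = 1/(mu - lambda) = 1/(20 - 5) = 0.0667 hours

0.0667 hours


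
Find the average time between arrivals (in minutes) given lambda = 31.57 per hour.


Mean interarrival time = 60/lambda = 60/31.57 = 1.9 minutes

1.9 minutes


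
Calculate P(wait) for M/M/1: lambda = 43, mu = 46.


P(wait) = rho = lambda/mu = 43/46 = 0.9348

0.9348


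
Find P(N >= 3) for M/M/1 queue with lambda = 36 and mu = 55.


P(N >= 3) = rho^3 = (36/55)^3 = 0.2804

0.2804


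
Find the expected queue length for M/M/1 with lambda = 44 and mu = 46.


rho = 44/46; Lq = rho^2/(1-rho) = 21.04

21.04


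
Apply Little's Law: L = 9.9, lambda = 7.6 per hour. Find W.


W = L / lambda = 9.9 / 7.6 = 1.3026 hours

1.3026 hours


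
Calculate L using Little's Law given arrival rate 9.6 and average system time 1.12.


L = lambda * W = 9.6 * 1.12 = 10.75

10.75


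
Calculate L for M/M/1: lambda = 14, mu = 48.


rho = 14/48; L = rho/(1-rho) = 0.41

0.41


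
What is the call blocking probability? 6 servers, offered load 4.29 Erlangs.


B(N,A) = (A^N/N!) / sum(A^k/k!, k=0..N) with N=6, A=4.29 = 0.1385

0.1385


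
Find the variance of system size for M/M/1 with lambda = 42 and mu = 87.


rho = 42/87; Var(N) = rho/(1-rho)^2 = 1.8

1.8


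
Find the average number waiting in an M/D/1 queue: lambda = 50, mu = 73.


M/D/1: Lq = rho^2 / (2*(1-rho)) where rho = 50/73; Lq = 0.74

0.74


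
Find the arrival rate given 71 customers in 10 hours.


lambda = total arrivals / time = 71 / 10 = 7.1 per hour

7.1 per hour


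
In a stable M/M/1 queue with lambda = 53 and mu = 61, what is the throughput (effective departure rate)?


For a stable queue (lambda < mu), throughput = lambda = 53 per hour

53 per hour


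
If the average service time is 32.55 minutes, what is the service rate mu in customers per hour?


mu = 60 / avg_service_time = 60 / 32.55 = 1.84 per hour

1.84 per hour


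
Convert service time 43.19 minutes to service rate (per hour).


mu = 60 / avg_service_time = 60 / 43.19 = 1.39 per hour

1.39 per hour


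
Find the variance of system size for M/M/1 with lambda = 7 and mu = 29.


rho = 7/29; Var(N) = rho/(1-rho)^2 = 0.42

0.42


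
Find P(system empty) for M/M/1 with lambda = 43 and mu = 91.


P0 = 1 - rho = 1 - 43/91 = 0.5275

0.5275


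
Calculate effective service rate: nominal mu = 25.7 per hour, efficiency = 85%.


Effective rate = mu * efficiency = 25.7 * 0.85 = 21.85 per hour

21.85 per hour


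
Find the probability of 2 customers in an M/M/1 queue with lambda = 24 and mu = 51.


rho = 24/51; P(n) = (1-rho)*rho^n = (1-24/51)*(24/51)^2 = 0.1172

0.1172


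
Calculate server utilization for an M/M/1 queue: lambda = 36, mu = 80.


rho = lambda/mu = 36/80 = 0.45

0.45


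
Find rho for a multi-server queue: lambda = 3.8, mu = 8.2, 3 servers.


rho = lambda / (c * mu) = 3.8 / (3 * 8.2) = 0.1545

0.1545


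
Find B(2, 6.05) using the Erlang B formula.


B(N,A) = (A^N/N!) / sum(A^k/k!, k=0..N) with N=2, A=6.05 = 0.7219

0.7219


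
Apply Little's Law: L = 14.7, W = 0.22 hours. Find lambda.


lambda = L / W = 14.7 / 0.22 = 66.82 per hour

66.82 per hour


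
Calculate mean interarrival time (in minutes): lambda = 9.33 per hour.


Mean interarrival time = 60/lambda = 60/9.33 = 6.43 minutes

6.43 minutes


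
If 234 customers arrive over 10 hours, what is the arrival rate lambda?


lambda = total arrivals / time = 234 / 10 = 23.4 per hour

23.4 per hour


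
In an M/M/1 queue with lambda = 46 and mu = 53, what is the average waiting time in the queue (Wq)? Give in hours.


rho = 46/53; Wq = rho/(mu - lambda) = 0.124 hours

0.124 hours


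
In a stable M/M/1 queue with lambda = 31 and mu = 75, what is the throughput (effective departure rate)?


For a stable queue (lambda < mu), throughput = lambda = 31 per hour

31 per hour


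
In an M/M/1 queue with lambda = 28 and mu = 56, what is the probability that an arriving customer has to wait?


P(wait) = rho = lambda/mu = 28/56 = 0.5

0.5


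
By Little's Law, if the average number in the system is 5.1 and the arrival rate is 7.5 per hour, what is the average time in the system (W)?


W = L / lambda = 5.1 / 7.5 = 0.68 hours

0.68 hours


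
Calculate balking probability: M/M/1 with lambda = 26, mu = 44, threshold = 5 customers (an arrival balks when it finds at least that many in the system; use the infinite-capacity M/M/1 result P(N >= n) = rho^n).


P(N >= 5) = rho^5 = (26/44)^5 = 0.072

0.072


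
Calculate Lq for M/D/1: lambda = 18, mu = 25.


M/D/1: Lq = rho^2 / (2*(1-rho)) where rho = 18/25; Lq = 0.93

0.93


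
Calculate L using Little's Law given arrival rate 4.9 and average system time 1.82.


L = lambda * W = 4.9 * 1.82 = 8.92

8.92


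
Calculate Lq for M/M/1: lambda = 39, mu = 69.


rho = 39/69; Lq = rho^2/(1-rho) = 0.73

0.73


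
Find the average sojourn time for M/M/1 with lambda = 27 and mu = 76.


W = 1/(mu - lambda) = 1/(76 - 27) = 0.0204 hours

0.0204 hours


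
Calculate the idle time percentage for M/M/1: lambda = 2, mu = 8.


Idle fraction = (1 - rho) * 100 = (1 - 2/8) * 100 = 75.0%

75.0%


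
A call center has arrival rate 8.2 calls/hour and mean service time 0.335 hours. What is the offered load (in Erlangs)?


Offered load a = lambda * E[S] = 8.2 * 0.335 = 2.75 Erlangs

2.75 Erlangs


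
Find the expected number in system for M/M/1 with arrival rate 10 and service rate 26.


rho = 10/26; L = rho/(1-rho) = 0.63

0.63


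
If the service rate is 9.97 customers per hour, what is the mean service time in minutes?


Mean service time = 60/mu = 60/9.97 = 6.02 minutes

6.02 minutes


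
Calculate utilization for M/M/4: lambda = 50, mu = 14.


rho = lambda/(c*mu) = 50/(4*14) = 0.8929

0.8929


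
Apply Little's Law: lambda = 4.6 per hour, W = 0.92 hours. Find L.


L = lambda * W = 4.6 * 0.92 = 4.23

4.23


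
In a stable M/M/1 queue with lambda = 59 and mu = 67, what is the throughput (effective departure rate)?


For a stable queue (lambda < mu), throughput = lambda = 59 per hour

59 per hour


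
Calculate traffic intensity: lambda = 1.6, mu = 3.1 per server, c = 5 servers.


rho = lambda / (c * mu) = 1.6 / (5 * 3.1) = 0.1032

0.1032


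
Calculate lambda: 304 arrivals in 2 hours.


lambda = total arrivals / time = 304 / 2 = 152.0 per hour

152.0 per hour


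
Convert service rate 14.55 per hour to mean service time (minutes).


Mean service time = 60/mu = 60/14.55 = 4.12 minutes

4.12 minutes


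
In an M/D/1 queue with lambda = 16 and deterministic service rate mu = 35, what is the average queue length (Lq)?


M/D/1: Lq = rho^2 / (2*(1-rho)) where rho = 16/35; Lq = 0.19

0.19


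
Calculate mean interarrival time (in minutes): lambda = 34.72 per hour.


Mean interarrival time = 60/lambda = 60/34.72 = 1.73 minutes

1.73 minutes


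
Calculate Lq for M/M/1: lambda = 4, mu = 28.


rho = 4/28; Lq = rho^2/(1-rho) = 0.02

0.02


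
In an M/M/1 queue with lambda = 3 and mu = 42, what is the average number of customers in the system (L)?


rho = 3/42; L = rho/(1-rho) = 0.08

0.08


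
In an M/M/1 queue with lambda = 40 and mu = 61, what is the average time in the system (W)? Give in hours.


W = 1/(mu - lambda) = 1/(61 - 40) = 0.0476 hours

0.0476 hours


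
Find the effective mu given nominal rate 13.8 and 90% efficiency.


Effective rate = mu * efficiency = 13.8 * 0.9 = 12.42 per hour

12.42 per hour


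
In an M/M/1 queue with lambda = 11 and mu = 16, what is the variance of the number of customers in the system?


rho = 11/16; Var(N) = rho/(1-rho)^2 = 7.04

7.04


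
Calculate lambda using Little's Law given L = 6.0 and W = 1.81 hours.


lambda = L / W = 6.0 / 1.81 = 3.31 per hour

3.31 per hour


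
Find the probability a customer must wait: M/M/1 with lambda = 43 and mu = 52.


P(wait) = rho = lambda/mu = 43/52 = 0.8269

0.8269


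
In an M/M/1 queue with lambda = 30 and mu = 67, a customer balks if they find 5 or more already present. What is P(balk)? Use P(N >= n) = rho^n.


P(N >= 5) = rho^5 = (30/67)^5 = 0.018

0.018


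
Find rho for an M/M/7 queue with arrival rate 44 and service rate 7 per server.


rho = lambda/(c*mu) = 44/(7*7) = 0.898

0.898


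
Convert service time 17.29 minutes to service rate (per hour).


mu = 60 / avg_service_time = 60 / 17.29 = 3.47 per hour

3.47 per hour


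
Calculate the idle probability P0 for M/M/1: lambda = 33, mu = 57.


P0 = 1 - rho = 1 - 33/57 = 0.4211

0.4211


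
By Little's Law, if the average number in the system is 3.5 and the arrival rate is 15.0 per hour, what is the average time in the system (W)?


W = L / lambda = 3.5 / 15.0 = 0.2333 hours

0.2333 hours


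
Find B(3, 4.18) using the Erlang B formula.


B(N,A) = (A^N/N!) / sum(A^k/k!, k=0..N) with N=3, A=4.18 = 0.4666

0.4666


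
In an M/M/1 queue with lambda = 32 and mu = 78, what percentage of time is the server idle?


Idle fraction = (1 - rho) * 100 = (1 - 32/78) * 100 = 59.0%

59.0%


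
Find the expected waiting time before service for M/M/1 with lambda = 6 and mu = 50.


rho = 6/50; Wq = rho/(mu - lambda) = 0.0027 hours

0.0027 hours


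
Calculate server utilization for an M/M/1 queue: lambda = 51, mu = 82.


rho = lambda/mu = 51/82 = 0.622

0.622


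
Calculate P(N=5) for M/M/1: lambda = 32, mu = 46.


rho = 32/46; P(n) = (1-rho)*rho^n = (1-32/46)*(32/46)^5 = 0.0496

0.0496


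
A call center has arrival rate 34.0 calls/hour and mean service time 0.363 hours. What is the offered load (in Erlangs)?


Offered load a = lambda * E[S] = 34.0 * 0.363 = 12.34 Erlangs

12.34 Erlangs


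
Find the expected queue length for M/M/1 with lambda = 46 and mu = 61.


rho = 46/61; Lq = rho^2/(1-rho) = 2.31

2.31


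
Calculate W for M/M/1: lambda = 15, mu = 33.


W = 1/(mu - lambda) = 1/(33 - 15) = 0.0556 hours

0.0556 hours


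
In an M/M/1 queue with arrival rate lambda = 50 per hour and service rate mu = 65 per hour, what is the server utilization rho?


rho = lambda/mu = 50/65 = 0.7692

0.7692


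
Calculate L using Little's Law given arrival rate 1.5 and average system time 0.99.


L = lambda * W = 1.5 * 0.99 = 1.49

1.49


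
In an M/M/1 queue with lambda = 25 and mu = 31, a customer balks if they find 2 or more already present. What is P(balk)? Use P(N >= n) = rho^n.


P(N >= 2) = rho^2 = (25/31)^2 = 0.6504

0.6504


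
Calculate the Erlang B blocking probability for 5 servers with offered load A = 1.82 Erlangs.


B(N,A) = (A^N/N!) / sum(A^k/k!, k=0..N) with N=5, A=1.82 = 0.0273

0.0273


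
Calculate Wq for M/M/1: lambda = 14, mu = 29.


rho = 14/29; Wq = rho/(mu - lambda) = 0.0322 hours

0.0322 hours


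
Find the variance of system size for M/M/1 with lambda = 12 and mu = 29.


rho = 12/29; Var(N) = rho/(1-rho)^2 = 1.2

1.2


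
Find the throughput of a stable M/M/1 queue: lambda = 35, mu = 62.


For a stable queue (lambda < mu), throughput = lambda = 35 per hour

35 per hour


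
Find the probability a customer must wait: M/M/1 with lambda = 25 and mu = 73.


P(wait) = rho = lambda/mu = 25/73 = 0.3425

0.3425


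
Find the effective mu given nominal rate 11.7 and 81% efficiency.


Effective rate = mu * efficiency = 11.7 * 0.81 = 9.48 per hour

9.48 per hour


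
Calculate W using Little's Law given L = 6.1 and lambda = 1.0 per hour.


W = L / lambda = 6.1 / 1.0 = 6.1 hours

6.1 hours


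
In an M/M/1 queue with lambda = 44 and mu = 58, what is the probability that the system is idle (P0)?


P0 = 1 - rho = 1 - 44/58 = 0.2414

0.2414


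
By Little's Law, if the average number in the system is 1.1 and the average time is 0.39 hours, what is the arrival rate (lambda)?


lambda = L / W = 1.1 / 0.39 = 2.82 per hour

2.82 per hour


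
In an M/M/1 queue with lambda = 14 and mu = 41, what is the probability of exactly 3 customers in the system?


rho = 14/41; P(n) = (1-rho)*rho^n = (1-14/41)*(14/41)^3 = 0.0262

0.0262


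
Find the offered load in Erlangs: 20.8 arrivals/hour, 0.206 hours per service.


Offered load a = lambda * E[S] = 20.8 * 0.206 = 4.28 Erlangs

4.28 Erlangs


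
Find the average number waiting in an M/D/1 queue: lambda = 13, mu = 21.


M/D/1: Lq = rho^2 / (2*(1-rho)) where rho = 13/21; Lq = 0.5

0.5


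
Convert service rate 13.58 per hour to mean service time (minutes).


Mean service time = 60/mu = 60/13.58 = 4.42 minutes

4.42 minutes


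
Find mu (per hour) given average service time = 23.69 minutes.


mu = 60 / avg_service_time = 60 / 23.69 = 2.53 per hour

2.53 per hour


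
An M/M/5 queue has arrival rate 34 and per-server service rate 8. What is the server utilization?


rho = lambda/(c*mu) = 34/(5*8) = 0.85

0.85


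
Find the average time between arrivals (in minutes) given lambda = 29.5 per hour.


Mean interarrival time = 60/lambda = 60/29.5 = 2.03 minutes

2.03 minutes


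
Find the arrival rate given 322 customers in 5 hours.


lambda = total arrivals / time = 322 / 5 = 64.4 per hour

64.4 per hour


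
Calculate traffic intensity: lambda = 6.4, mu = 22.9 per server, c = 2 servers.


rho = lambda / (c * mu) = 6.4 / (2 * 22.9) = 0.1397

0.1397


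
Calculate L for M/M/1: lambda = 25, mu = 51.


rho = 25/51; L = rho/(1-rho) = 0.96

0.96


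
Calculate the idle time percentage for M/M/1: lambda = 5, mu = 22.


Idle fraction = (1 - rho) * 100 = (1 - 5/22) * 100 = 77.3%

77.3%


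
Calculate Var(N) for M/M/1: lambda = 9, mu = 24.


rho = 9/24; Var(N) = rho/(1-rho)^2 = 0.96

0.96


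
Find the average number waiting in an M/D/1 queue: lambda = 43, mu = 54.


M/D/1: Lq = rho^2 / (2*(1-rho)) where rho = 43/54; Lq = 1.56

1.56


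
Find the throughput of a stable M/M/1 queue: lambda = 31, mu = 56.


For a stable queue (lambda < mu), throughput = lambda = 31 per hour

31 per hour


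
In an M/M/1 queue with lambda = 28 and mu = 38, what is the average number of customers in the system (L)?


rho = 28/38; L = rho/(1-rho) = 2.8

2.8


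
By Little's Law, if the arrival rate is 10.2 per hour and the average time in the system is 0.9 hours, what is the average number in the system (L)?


L = lambda * W = 10.2 * 0.9 = 9.18

9.18


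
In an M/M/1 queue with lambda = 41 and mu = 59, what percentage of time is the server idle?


Idle fraction = (1 - rho) * 100 = (1 - 41/59) * 100 = 30.5%

30.5%


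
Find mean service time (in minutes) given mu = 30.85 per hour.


Mean service time = 60/mu = 60/30.85 = 1.94 minutes

1.94 minutes


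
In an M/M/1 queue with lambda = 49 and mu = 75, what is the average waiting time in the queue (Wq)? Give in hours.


rho = 49/75; Wq = rho/(mu - lambda) = 0.0251 hours

0.0251 hours


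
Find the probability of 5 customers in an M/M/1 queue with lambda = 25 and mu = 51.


rho = 25/51; P(n) = (1-rho)*rho^n = (1-25/51)*(25/51)^5 = 0.0144

0.0144


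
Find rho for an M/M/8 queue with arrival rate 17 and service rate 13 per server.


rho = lambda/(c*mu) = 17/(8*13) = 0.1635

0.1635


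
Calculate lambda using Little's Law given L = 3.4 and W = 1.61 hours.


lambda = L / W = 3.4 / 1.61 = 2.11 per hour

2.11 per hour


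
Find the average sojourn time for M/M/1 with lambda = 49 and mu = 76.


W = 1/(mu - lambda) = 1/(76 - 49) = 0.037 hours

0.037 hours


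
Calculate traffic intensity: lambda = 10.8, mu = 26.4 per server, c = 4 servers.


rho = lambda / (c * mu) = 10.8 / (4 * 26.4) = 0.1023

0.1023


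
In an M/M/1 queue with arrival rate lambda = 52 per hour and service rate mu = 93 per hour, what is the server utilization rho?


rho = lambda/mu = 52/93 = 0.5591

0.5591


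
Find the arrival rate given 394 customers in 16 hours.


lambda = total arrivals / time = 394 / 16 = 24.63 per hour

24.63 per hour


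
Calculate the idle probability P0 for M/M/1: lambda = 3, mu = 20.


P0 = 1 - rho = 1 - 3/20 = 0.85

0.85


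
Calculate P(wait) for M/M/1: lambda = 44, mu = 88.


P(wait) = rho = lambda/mu = 44/88 = 0.5

0.5


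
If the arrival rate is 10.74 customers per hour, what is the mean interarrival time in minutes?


Mean interarrival time = 60/lambda = 60/10.74 = 5.59 minutes

5.59 minutes


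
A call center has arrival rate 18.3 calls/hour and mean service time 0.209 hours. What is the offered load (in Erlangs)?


Offered load a = lambda * E[S] = 18.3 * 0.209 = 3.82 Erlangs

3.82 Erlangs


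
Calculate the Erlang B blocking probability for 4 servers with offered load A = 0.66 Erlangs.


B(N,A) = (A^N/N!) / sum(A^k/k!, k=0..N) with N=4, A=0.66 = 0.0041

0.0041


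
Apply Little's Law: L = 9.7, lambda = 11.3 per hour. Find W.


W = L / lambda = 9.7 / 11.3 = 0.8584 hours

0.8584 hours


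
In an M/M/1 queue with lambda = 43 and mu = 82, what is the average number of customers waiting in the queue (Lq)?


rho = 43/82; Lq = rho^2/(1-rho) = 0.58

0.58


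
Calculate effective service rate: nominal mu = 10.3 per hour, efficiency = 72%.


Effective rate = mu * efficiency = 10.3 * 0.72 = 7.42 per hour

7.42 per hour


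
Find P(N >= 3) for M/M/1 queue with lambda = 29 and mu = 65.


P(N >= 3) = rho^3 = (29/65)^3 = 0.0888

0.0888


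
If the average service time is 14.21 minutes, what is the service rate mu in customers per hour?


mu = 60 / avg_service_time = 60 / 14.21 = 4.22 per hour

4.22 per hour


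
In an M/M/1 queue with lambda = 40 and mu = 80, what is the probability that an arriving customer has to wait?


P(wait) = rho = lambda/mu = 40/80 = 0.5

0.5


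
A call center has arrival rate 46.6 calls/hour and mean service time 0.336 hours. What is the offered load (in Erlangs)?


Offered load a = lambda * E[S] = 46.6 * 0.336 = 15.66 Erlangs

15.66 Erlangs


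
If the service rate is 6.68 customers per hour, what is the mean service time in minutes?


Mean service time = 60/mu = 60/6.68 = 8.98 minutes

8.98 minutes


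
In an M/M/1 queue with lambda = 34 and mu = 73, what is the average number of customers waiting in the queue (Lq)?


rho = 34/73; Lq = rho^2/(1-rho) = 0.41

0.41


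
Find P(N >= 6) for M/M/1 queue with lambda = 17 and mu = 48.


P(N >= 6) = rho^6 = (17/48)^6 = 0.002

0.002


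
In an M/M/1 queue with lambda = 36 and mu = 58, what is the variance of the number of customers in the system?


rho = 36/58; Var(N) = rho/(1-rho)^2 = 4.31

4.31


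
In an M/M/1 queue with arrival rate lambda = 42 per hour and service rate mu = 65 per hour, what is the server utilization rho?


rho = lambda/mu = 42/65 = 0.6462

0.6462


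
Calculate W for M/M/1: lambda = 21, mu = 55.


W = 1/(mu - lambda) = 1/(55 - 21) = 0.0294 hours

0.0294 hours


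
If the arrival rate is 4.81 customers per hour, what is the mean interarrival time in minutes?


Mean interarrival time = 60/lambda = 60/4.81 = 12.47 minutes

12.47 minutes


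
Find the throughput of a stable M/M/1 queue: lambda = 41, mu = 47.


For a stable queue (lambda < mu), throughput = lambda = 41 per hour

41 per hour


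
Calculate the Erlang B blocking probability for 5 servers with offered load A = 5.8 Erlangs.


B(N,A) = (A^N/N!) / sum(A^k/k!, k=0..N) with N=5, A=5.8 = 0.3462

0.3462


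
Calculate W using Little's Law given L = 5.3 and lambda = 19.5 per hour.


W = L / lambda = 5.3 / 19.5 = 0.2718 hours

0.2718 hours


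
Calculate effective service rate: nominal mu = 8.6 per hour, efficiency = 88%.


Effective rate = mu * efficiency = 8.6 * 0.88 = 7.57 per hour

7.57 per hour


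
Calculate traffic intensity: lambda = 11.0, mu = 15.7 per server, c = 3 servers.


rho = lambda / (c * mu) = 11.0 / (3 * 15.7) = 0.2335

0.2335


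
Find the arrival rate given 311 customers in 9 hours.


lambda = total arrivals / time = 311 / 9 = 34.56 per hour

34.56 per hour


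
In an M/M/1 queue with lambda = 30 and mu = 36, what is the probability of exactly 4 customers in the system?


rho = 30/36; P(n) = (1-rho)*rho^n = (1-30/36)*(30/36)^4 = 0.0804

0.0804


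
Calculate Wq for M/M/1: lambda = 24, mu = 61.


rho = 24/61; Wq = rho/(mu - lambda) = 0.0106 hours

0.0106 hours


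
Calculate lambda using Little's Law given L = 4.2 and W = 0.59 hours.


lambda = L / W = 4.2 / 0.59 = 7.12 per hour

7.12 per hour


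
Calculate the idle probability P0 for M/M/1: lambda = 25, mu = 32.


P0 = 1 - rho = 1 - 25/32 = 0.2188

0.2188


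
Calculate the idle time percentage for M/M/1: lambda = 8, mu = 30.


Idle fraction = (1 - rho) * 100 = (1 - 8/30) * 100 = 73.3%

73.3%


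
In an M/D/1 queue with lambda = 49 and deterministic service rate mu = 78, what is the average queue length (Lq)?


M/D/1: Lq = rho^2 / (2*(1-rho)) where rho = 49/78; Lq = 0.53

0.53


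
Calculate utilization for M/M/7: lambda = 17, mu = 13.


rho = lambda/(c*mu) = 17/(7*13) = 0.1868

0.1868


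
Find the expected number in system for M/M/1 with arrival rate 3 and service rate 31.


rho = 3/31; L = rho/(1-rho) = 0.11

0.11


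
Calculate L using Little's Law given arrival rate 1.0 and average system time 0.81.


L = lambda * W = 1.0 * 0.81 = 0.81

0.81


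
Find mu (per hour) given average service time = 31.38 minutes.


mu = 60 / avg_service_time = 60 / 31.38 = 1.91 per hour

1.91 per hour


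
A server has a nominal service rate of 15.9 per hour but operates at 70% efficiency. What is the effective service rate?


Effective rate = mu * efficiency = 15.9 * 0.7 = 11.13 per hour

11.13 per hour


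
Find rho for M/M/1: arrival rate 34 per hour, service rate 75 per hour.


rho = lambda/mu = 34/75 = 0.4533

0.4533


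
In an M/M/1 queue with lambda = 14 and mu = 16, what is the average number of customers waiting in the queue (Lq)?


rho = 14/16; Lq = rho^2/(1-rho) = 6.13

6.13


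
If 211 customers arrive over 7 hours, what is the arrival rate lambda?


lambda = total arrivals / time = 211 / 7 = 30.14 per hour

30.14 per hour


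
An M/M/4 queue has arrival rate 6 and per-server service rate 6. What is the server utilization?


rho = lambda/(c*mu) = 6/(4*6) = 0.25

0.25


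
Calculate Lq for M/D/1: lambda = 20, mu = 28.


M/D/1: Lq = rho^2 / (2*(1-rho)) where rho = 20/28; Lq = 0.89

0.89


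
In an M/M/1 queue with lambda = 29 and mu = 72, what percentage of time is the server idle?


Idle fraction = (1 - rho) * 100 = (1 - 29/72) * 100 = 59.7%

59.7%


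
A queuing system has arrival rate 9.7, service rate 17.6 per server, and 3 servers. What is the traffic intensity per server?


rho = lambda / (c * mu) = 9.7 / (3 * 17.6) = 0.1837

0.1837


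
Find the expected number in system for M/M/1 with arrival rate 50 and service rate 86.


rho = 50/86; L = rho/(1-rho) = 1.39

1.39


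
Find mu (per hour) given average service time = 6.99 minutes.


mu = 60 / avg_service_time = 60 / 6.99 = 8.58 per hour

8.58 per hour


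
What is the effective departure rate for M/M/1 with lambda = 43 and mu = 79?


For a stable queue (lambda < mu), throughput = lambda = 43 per hour

43 per hour


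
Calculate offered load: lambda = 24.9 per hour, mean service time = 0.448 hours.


Offered load a = lambda * E[S] = 24.9 * 0.448 = 11.16 Erlangs

11.16 Erlangs


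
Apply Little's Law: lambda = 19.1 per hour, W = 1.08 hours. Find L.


L = lambda * W = 19.1 * 1.08 = 20.63

20.63


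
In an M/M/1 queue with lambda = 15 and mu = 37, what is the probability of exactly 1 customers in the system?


rho = 15/37; P(n) = (1-rho)*rho^n = (1-15/37)*(15/37)^1 = 0.2411

0.2411


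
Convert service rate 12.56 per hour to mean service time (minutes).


Mean service time = 60/mu = 60/12.56 = 4.78 minutes

4.78 minutes


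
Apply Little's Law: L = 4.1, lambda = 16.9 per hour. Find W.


W = L / lambda = 4.1 / 16.9 = 0.2426 hours

0.2426 hours


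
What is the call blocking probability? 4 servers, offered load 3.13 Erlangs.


B(N,A) = (A^N/N!) / sum(A^k/k!, k=0..N) with N=4, A=3.13 = 0.2205

0.2205


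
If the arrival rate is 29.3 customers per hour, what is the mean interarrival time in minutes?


Mean interarrival time = 60/lambda = 60/29.3 = 2.05 minutes

2.05 minutes


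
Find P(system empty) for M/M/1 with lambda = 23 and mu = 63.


P0 = 1 - rho = 1 - 23/63 = 0.6349

0.6349


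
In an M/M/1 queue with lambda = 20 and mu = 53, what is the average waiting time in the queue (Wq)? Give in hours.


rho = 20/53; Wq = rho/(mu - lambda) = 0.0114 hours

0.0114 hours


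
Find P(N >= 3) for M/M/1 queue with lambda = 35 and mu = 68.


P(N >= 3) = rho^3 = (35/68)^3 = 0.1364

0.1364


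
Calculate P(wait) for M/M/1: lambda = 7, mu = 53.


P(wait) = rho = lambda/mu = 7/53 = 0.1321

0.1321


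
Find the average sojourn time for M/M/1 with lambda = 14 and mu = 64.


W = 1/(mu - lambda) = 1/(64 - 14) = 0.02 hours

0.02 hours


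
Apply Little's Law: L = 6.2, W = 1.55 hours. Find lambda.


lambda = L / W = 6.2 / 1.55 = 4.0 per hour

4.0 per hour


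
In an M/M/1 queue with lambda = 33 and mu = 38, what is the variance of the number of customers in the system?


rho = 33/38; Var(N) = rho/(1-rho)^2 = 50.16

50.16
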